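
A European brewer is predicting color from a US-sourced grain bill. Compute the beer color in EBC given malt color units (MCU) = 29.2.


SRM = 1.4922·MCU^0.6859;  EBC = SRM·1.97
SRM = 1.4922·29.2^0.6859 = 15.0985
EBC = 15.0985·1.97

29.7440 EBC


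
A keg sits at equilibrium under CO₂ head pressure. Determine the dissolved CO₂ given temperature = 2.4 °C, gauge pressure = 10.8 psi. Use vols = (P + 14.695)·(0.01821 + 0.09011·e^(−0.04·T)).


vols = (10.8 + 14.695)·(0.01821 + 0.09011·e^(−0.04·2.4))

2.5513 volumes


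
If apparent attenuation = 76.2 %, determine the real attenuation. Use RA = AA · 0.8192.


RA = 76.2 · 0.8192

62.4230 %


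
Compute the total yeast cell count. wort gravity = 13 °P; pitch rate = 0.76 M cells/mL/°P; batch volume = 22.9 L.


cells (billions) = rate · V_L · °P
cells = 0.76 · 22.9 · 13

226.2520 billion cells


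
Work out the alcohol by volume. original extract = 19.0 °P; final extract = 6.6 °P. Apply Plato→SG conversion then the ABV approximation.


SG = 259/(259 − P);  ABV = (OG − FG)·131.25
OG = 259/(259 − 19.0) = 1.0792
FG = 259/(259 − 6.6) = 1.0261
ABV = (1.0792 − 1.0261)·131.25

6.9586 % ABV


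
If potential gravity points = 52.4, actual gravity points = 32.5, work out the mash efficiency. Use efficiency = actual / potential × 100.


efficiency = 32.5 / 52.4 × 100

62.0229 %


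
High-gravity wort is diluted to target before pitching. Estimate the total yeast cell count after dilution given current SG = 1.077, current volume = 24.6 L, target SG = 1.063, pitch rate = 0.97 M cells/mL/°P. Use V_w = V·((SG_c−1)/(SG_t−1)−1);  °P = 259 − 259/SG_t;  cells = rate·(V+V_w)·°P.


V_w = 24.6·((1.077−1)/(1.063−1)−1) = 5.4667
V_final = 24.6 + 5.4667 = 30.0667
°P = 259 − 259/1.063 = 15.3500
cells = 0.97·30.0667·15.3500

447.6763 billion cells


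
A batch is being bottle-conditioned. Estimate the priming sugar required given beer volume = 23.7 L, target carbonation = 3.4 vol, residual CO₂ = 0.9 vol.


sugar = (target − residual)·4.0·V
sugar = (3.4 − 0.9)·4.0·23.7

237.0000 g


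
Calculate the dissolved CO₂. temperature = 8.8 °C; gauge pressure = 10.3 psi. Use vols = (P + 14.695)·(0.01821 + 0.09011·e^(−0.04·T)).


vols = (10.3 + 14.695)·(0.01821 + 0.09011·e^(−0.04·8.8))

2.0392 volumes


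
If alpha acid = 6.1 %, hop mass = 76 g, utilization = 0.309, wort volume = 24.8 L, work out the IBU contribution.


IBU = (α/100)·mass·U·1000 / V
IBU = (6.1/100)·76·0.309·1000 / 24.8

57.7631 IBU


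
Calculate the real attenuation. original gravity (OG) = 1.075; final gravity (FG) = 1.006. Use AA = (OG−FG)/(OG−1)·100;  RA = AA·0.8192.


AA = (1.075 − 1.006)/(1.075 − 1)·100 = 92.0000
RA = 92.0000·0.8192

75.3664 %


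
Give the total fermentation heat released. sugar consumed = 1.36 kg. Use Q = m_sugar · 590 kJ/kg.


Q = 1.36 · 590

802.4000 kJ


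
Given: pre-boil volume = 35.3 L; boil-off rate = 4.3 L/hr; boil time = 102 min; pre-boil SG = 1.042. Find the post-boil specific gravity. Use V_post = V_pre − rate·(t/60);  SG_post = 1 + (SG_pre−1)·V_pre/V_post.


V_post = 35.3 − 4.3·(102/60) = 27.9900
SG_post = 1 + (1.042 − 1)·35.3/27.9900

1.0530


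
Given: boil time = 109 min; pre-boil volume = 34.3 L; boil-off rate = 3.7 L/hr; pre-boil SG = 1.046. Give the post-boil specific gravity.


V_post = V_pre − rate·(t/60);  SG_post = 1 + (SG_pre−1)·V_pre/V_post
V_post = 34.3 − 3.7·(109/60) = 27.5783
SG_post = 1 + (1.046 − 1)·34.3/27.5783

1.0572


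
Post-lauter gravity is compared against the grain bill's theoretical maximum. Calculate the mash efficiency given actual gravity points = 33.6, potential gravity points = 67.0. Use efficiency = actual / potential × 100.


efficiency = 33.6 / 67.0 × 100

50.1493 %


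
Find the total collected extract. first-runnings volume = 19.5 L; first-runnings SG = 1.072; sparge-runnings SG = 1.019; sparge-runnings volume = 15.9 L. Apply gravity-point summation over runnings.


total = Σ (SG_i − 1)·1000·V_i
first = (1.072 − 1)·1000·19.5 = 1404.0000
sparge = (1.019 − 1)·1000·15.9 = 302.1000
total = 1404.0000 + 302.1000

1706.1000 gravity·L


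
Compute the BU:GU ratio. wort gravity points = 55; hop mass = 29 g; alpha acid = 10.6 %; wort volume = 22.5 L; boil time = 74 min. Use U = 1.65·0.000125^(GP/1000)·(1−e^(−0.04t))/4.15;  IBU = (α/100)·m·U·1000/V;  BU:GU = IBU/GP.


U = 1.65·0.000125^(55/1000)·(1−e^(−0.04·74))/4.15 = 0.2300
IBU = (10.6/100)·29·0.2300·1000/22.5 = 31.4180
BU:GU = 31.4180/55

0.5712


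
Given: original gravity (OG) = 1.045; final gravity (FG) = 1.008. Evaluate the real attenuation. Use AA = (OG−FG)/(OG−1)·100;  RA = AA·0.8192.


AA = (1.045 − 1.008)/(1.045 − 1)·100 = 82.2222
RA = 82.2222·0.8192

67.3564 %


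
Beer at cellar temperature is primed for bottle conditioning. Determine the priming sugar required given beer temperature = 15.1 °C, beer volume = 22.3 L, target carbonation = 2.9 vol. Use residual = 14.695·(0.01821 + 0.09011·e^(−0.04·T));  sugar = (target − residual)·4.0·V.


residual = 14.695·(0.01821 + 0.09011·e^(−0.04·15.1)) = 0.9914
sugar = (2.9 − 0.9914)·4.0·22.3

170.2460 g


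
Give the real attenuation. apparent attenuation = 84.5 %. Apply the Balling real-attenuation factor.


RA = AA · 0.8192
RA = 84.5 · 0.8192

69.2224 %


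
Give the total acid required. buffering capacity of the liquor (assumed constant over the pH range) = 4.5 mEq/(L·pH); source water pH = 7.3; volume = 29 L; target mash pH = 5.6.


acid = buffering capacity · (pH_source − pH_target) · V
acid = 4.5 · (7.3 − 5.6) · 29

221.8500 mEq


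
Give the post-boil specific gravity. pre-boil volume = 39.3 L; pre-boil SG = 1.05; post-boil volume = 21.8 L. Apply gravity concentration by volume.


SG_post = 1 + (SG_pre − 1)·V_pre/V_post
pts_pre = (1.05 − 1)·1000 = 50.0000
pts_post = 50.0000·39.3/21.8 = 90.1376
SG_post = 1 + 90.1376/1000

1.0901


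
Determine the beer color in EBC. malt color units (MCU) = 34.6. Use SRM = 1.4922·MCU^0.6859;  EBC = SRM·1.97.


SRM = 1.4922·34.6^0.6859 = 16.9621
EBC = 16.9621·1.97

33.4153 EBC


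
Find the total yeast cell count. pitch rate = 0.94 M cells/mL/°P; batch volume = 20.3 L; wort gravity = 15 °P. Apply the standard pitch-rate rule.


cells (billions) = rate · V_L · °P
cells = 0.94 · 20.3 · 15

286.2300 billion cells


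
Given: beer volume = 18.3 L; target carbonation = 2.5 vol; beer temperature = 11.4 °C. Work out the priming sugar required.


residual = 14.695·(0.01821 + 0.09011·e^(−0.04·T));  sugar = (target − residual)·4.0·V
residual = 14.695·(0.01821 + 0.09011·e^(−0.04·11.4)) = 1.1069
sugar = (2.5 − 1.1069)·4.0·18.3

101.9770 g


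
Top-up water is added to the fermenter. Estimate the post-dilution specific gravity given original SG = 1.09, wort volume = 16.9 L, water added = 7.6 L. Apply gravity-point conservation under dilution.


SG_new = 1 + (SG_old − 1)·V_old/(V_old + V_water)
pts = (1.09 − 1)·1000·16.9/(16.9 + 7.6) = 62.0816
SG_new = 1 + 62.0816/1000

1.0621


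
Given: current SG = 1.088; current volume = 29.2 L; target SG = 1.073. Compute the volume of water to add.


V_water = V·((SG_curr − 1)/(SG_target − 1) − 1)
V_water = 29.2·((1.088 − 1)/(1.073 − 1) − 1)

6.0000 L


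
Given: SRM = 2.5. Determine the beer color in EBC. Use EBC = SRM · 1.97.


EBC = 2.5 · 1.97

4.9250 EBC


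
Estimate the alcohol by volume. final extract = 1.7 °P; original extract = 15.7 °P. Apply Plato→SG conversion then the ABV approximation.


SG = 259/(259 − P);  ABV = (OG − FG)·131.25
OG = 259/(259 − 15.7) = 1.0645
FG = 259/(259 − 1.7) = 1.0066
ABV = (1.0645 − 1.0066)·131.25

7.6023 % ABV


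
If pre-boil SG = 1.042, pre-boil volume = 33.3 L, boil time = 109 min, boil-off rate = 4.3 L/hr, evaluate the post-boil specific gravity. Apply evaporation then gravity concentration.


V_post = V_pre − rate·(t/60);  SG_post = 1 + (SG_pre−1)·V_pre/V_post
V_post = 33.3 − 4.3·(109/60) = 25.4883
SG_post = 1 + (1.042 − 1)·33.3/25.4883

1.0549


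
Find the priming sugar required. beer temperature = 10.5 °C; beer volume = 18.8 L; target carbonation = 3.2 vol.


residual = 14.695·(0.01821 + 0.09011·e^(−0.04·T));  sugar = (target − residual)·4.0·V
residual = 14.695·(0.01821 + 0.09011·e^(−0.04·10.5)) = 1.1376
sugar = (3.2 − 1.1376)·4.0·18.8

155.0898 g


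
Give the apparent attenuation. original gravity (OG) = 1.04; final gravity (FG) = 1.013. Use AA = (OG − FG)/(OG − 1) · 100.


AA = (1.04 − 1.013)/(1.04 − 1) · 100

67.5000 %


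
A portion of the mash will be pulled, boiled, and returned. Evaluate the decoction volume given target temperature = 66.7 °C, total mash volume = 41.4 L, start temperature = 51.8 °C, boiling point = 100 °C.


V_dec = V_total·(T_target − T_start)/(T_boil − T_start)
V_dec = 41.4·(66.7 − 51.8)/(100 − 51.8)

12.7979 L


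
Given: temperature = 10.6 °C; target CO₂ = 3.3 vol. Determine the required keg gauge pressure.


psi = vols/(0.01821 + 0.09011·e^(−0.04·T)) − 14.695
psi = 3.3/(0.01821 + 0.09011·e^(−0.04·10.6)) − 14.695

28.0621 psi


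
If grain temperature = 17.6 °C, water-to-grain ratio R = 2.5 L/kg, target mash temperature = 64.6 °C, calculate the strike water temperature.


T_strike = (0.41/R)·(T_mash − T_grain) + T_mash
T_strike = (0.41/2.5)·(64.6 − 17.6) + 64.6

72.3080 °C


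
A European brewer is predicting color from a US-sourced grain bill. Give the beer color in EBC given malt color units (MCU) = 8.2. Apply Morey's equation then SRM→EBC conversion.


SRM = 1.4922·MCU^0.6859;  EBC = SRM·1.97
SRM = 1.4922·8.2^0.6859 = 6.3185
EBC = 6.3185·1.97

12.4474 EBC


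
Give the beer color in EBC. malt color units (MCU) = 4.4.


SRM = 1.4922·MCU^0.6859;  EBC = SRM·1.97
SRM = 1.4922·4.4^0.6859 = 4.1226
EBC = 4.1226·1.97

8.1215 EBC


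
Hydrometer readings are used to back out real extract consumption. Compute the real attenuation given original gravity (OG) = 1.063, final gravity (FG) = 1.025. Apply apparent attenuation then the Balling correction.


AA = (OG−FG)/(OG−1)·100;  RA = AA·0.8192
AA = (1.063 − 1.025)/(1.063 − 1)·100 = 60.3175
RA = 60.3175·0.8192

49.4121 %


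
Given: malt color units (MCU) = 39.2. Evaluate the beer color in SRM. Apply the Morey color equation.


SRM = 1.4922 · MCU^0.6859
SRM = 1.4922 · 39.2^0.6859

18.4783 SRM


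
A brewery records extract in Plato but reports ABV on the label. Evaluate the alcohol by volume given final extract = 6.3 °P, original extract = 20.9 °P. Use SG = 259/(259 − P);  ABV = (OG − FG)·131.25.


OG = 259/(259 − 20.9) = 1.0878
FG = 259/(259 − 6.3) = 1.0249
ABV = (1.0878 − 1.0249)·131.25

8.2487 % ABV


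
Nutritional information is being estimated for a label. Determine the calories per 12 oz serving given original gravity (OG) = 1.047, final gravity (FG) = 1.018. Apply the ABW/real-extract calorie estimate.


ABW = (OG−FG)·131.25·0.79/FG;  °P = 259 − 259/SG (for OG→OE and FG→AE);  RE = 0.1808·OE + 0.8192·AE;  Cal = (6.9·ABW + 4·(RE−0.1))·FG·3.55
ABW = (1.047 − 1.018)·131.25·0.79/1.018 = 2.9538
OE = 259 − 259/1.047 = 11.6266 °P
AE = 259 − 259/1.018 = 4.5796 °P
RE = 0.1808·11.6266 + 0.8192·4.5796 = 5.8537 °P
Cal = (6.9·2.9538 + 4·(5.8537−0.1))·1.018·3.55

156.8276 kcal


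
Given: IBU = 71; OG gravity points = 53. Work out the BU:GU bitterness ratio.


BU:GU = IBU / OG_points
BU:GU = 71 / 53

1.3396


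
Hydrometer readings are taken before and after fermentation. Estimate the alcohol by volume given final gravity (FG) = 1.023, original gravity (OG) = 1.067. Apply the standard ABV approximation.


ABV = (OG − FG) · 131.25
ABV = (1.067 − 1.023) · 131.25

5.7750 % ABV


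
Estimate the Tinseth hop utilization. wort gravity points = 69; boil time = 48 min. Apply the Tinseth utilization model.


U = 1.65·0.000125^(GP/1000) · (1 − e^(−0.04·t))/4.15
bigness = 1.65·0.000125^(69/1000) = 0.8875
boil_factor = (1 − e^(−0.04·48))/4.15 = 0.2056
U = 0.8875 · 0.2056

0.1825


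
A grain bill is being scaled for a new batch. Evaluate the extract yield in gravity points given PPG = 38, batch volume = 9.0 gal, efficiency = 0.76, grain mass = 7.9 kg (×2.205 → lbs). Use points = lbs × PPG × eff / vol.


lbs = 7.9 × 2.205 = 17.4195
points = 17.4195 × 38 × 0.76 / 9.0

55.8972 points


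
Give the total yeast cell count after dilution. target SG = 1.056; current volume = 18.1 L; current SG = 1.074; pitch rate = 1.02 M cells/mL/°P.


V_w = V·((SG_c−1)/(SG_t−1)−1);  °P = 259 − 259/SG_t;  cells = rate·(V+V_w)·°P
V_w = 18.1·((1.074−1)/(1.056−1)−1) = 5.8179
V_final = 18.1 + 5.8179 = 23.9179
°P = 259 − 259/1.056 = 13.7348
cells = 1.02·23.9179·13.7348

335.0783 billion cells


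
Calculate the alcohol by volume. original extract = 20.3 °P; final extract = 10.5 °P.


SG = 259/(259 − P);  ABV = (OG − FG)·131.25
OG = 259/(259 − 20.3) = 1.0850
FG = 259/(259 − 10.5) = 1.0423
ABV = (1.0850 − 1.0423)·131.25

5.6162 % ABV


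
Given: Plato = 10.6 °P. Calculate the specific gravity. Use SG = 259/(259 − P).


SG = 259/(259 − 10.6)

1.0427


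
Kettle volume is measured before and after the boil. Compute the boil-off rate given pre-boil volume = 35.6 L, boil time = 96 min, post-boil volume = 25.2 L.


rate = (V_pre − V_post) / (t_min/60)
rate = (35.6 − 25.2) / (96/60)

6.5000 L/hr


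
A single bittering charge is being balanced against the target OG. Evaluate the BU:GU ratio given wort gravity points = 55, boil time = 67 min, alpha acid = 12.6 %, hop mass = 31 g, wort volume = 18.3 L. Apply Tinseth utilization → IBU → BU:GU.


U = 1.65·0.000125^(GP/1000)·(1−e^(−0.04t))/4.15;  IBU = (α/100)·m·U·1000/V;  BU:GU = IBU/GP
U = 1.65·0.000125^(55/1000)·(1−e^(−0.04·67))/4.15 = 0.2259
IBU = (12.6/100)·31·0.2259·1000/18.3 = 48.2170
BU:GU = 48.2170/55

0.8767


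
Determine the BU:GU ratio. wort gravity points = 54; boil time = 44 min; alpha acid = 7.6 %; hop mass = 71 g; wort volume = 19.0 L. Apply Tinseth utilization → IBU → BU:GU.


U = 1.65·0.000125^(GP/1000)·(1−e^(−0.04t))/4.15;  IBU = (α/100)·m·U·1000/V;  BU:GU = IBU/GP
U = 1.65·0.000125^(54/1000)·(1−e^(−0.04·44))/4.15 = 0.2026
IBU = (7.6/100)·71·0.2026·1000/19.0 = 57.5432
BU:GU = 57.5432/54

1.0656


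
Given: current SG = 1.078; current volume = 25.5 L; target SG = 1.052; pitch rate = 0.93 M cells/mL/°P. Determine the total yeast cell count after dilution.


V_w = V·((SG_c−1)/(SG_t−1)−1);  °P = 259 − 259/SG_t;  cells = rate·(V+V_w)·°P
V_w = 25.5·((1.078−1)/(1.052−1)−1) = 12.7500
V_final = 25.5 + 12.7500 = 38.2500
°P = 259 − 259/1.052 = 12.8023
cells = 0.93·38.2500·12.8023

455.4092 billion cells


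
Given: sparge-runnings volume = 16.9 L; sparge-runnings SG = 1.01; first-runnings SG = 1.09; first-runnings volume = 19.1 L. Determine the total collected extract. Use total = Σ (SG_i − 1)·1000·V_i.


first = (1.09 − 1)·1000·19.1 = 1719.0000
sparge = (1.01 − 1)·1000·16.9 = 169.0000
total = 1719.0000 + 169.0000

1888.0000 gravity·L


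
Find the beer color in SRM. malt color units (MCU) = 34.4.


SRM = 1.4922 · MCU^0.6859
SRM = 1.4922 · 34.4^0.6859

16.8948 SRM


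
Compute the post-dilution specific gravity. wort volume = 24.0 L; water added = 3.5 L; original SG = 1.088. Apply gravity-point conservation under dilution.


SG_new = 1 + (SG_old − 1)·V_old/(V_old + V_water)
pts = (1.088 − 1)·1000·24.0/(24.0 + 3.5) = 76.8000
SG_new = 1 + 76.8000/1000

1.0768


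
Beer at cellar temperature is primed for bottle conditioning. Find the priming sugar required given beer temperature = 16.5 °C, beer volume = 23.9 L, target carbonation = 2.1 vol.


residual = 14.695·(0.01821 + 0.09011·e^(−0.04·T));  sugar = (target − residual)·4.0·V
residual = 14.695·(0.01821 + 0.09011·e^(−0.04·16.5)) = 0.9520
sugar = (2.1 − 0.9520)·4.0·23.9

109.7495 g


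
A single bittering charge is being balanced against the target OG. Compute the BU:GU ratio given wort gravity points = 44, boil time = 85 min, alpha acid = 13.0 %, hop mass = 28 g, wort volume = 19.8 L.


U = 1.65·0.000125^(GP/1000)·(1−e^(−0.04t))/4.15;  IBU = (α/100)·m·U·1000/V;  BU:GU = IBU/GP
U = 1.65·0.000125^(44/1000)·(1−e^(−0.04·85))/4.15 = 0.2588
IBU = (13.0/100)·28·0.2588·1000/19.8 = 47.5768
BU:GU = 47.5768/44

1.0813


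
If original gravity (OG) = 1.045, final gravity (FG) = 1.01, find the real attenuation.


AA = (OG−FG)/(OG−1)·100;  RA = AA·0.8192
AA = (1.045 − 1.01)/(1.045 − 1)·100 = 77.7778
RA = 77.7778·0.8192

63.7156 %


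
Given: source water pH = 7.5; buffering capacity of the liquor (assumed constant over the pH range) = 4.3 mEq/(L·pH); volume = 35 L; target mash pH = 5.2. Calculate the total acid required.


acid = buffering capacity · (pH_source − pH_target) · V
acid = 4.3 · (7.5 − 5.2) · 35

346.1500 mEq


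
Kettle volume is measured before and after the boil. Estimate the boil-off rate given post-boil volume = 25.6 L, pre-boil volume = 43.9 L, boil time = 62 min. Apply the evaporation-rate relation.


rate = (V_pre − V_post) / (t_min/60)
rate = (43.9 − 25.6) / (62/60)

17.7097 L/hr


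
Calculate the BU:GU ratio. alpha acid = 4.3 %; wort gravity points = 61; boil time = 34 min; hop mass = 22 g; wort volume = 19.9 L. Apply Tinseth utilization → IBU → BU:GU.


U = 1.65·0.000125^(GP/1000)·(1−e^(−0.04t))/4.15;  IBU = (α/100)·m·U·1000/V;  BU:GU = IBU/GP
U = 1.65·0.000125^(61/1000)·(1−e^(−0.04·34))/4.15 = 0.1708
IBU = (4.3/100)·22·0.1708·1000/19.9 = 8.1203
BU:GU = 8.1203/61

0.1331


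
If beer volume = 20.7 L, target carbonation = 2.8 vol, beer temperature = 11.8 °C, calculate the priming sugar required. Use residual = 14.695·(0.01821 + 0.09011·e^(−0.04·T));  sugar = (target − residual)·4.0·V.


residual = 14.695·(0.01821 + 0.09011·e^(−0.04·11.8)) = 1.0935
sugar = (2.8 − 1.0935)·4.0·20.7

141.2941 g


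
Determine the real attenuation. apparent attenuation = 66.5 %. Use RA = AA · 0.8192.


RA = 66.5 · 0.8192

54.4768 %


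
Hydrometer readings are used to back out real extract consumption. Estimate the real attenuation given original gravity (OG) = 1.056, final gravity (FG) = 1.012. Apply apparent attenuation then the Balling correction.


AA = (OG−FG)/(OG−1)·100;  RA = AA·0.8192
AA = (1.056 − 1.012)/(1.056 − 1)·100 = 78.5714
RA = 78.5714·0.8192

64.3657 %


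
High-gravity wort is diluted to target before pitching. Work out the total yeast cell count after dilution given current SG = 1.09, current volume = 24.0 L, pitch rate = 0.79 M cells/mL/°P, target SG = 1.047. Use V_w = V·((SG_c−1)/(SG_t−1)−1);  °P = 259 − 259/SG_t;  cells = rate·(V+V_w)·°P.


V_w = 24.0·((1.09−1)/(1.047−1)−1) = 21.9574
V_final = 24.0 + 21.9574 = 45.9574
°P = 259 − 259/1.047 = 11.6266
cells = 0.79·45.9574·11.6266

422.1181 billion cells


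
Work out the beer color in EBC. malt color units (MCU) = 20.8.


SRM = 1.4922·MCU^0.6859;  EBC = SRM·1.97
SRM = 1.4922·20.8^0.6859 = 11.9643
EBC = 11.9643·1.97

23.5696 EBC


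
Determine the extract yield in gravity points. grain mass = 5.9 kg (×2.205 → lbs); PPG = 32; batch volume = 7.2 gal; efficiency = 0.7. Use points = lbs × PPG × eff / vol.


lbs = 5.9 × 2.205 = 13.0095
points = 13.0095 × 32 × 0.7 / 7.2

40.4740 points


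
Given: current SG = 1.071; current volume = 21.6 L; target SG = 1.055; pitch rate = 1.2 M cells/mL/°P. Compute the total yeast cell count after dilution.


V_w = V·((SG_c−1)/(SG_t−1)−1);  °P = 259 − 259/SG_t;  cells = rate·(V+V_w)·°P
V_w = 21.6·((1.071−1)/(1.055−1)−1) = 6.2836
V_final = 21.6 + 6.2836 = 27.8836
°P = 259 − 259/1.055 = 13.5024
cells = 1.2·27.8836·13.5024

451.7942 billion cells


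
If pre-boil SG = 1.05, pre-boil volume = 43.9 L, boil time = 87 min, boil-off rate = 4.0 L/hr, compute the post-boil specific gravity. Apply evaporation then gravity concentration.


V_post = V_pre − rate·(t/60);  SG_post = 1 + (SG_pre−1)·V_pre/V_post
V_post = 43.9 − 4.0·(87/60) = 38.1000
SG_post = 1 + (1.05 − 1)·43.9/38.1000

1.0576


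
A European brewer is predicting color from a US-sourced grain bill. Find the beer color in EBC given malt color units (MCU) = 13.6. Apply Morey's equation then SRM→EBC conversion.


SRM = 1.4922·MCU^0.6859;  EBC = SRM·1.97
SRM = 1.4922·13.6^0.6859 = 8.9397
EBC = 8.9397·1.97

17.6111 EBC


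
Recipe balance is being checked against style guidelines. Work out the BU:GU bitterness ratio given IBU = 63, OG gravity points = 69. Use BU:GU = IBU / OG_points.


BU:GU = 63 / 69

0.9130


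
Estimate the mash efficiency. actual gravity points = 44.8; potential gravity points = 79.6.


efficiency = actual / potential × 100
efficiency = 44.8 / 79.6 × 100

56.2814 %


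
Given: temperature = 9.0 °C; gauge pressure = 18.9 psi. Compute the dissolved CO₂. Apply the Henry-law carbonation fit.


vols = (P + 14.695)·(0.01821 + 0.09011·e^(−0.04·T))
vols = (18.9 + 14.695)·(0.01821 + 0.09011·e^(−0.04·9.0))

2.7238 volumes


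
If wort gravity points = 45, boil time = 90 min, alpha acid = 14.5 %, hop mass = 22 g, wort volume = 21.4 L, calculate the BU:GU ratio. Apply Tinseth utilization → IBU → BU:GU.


U = 1.65·0.000125^(GP/1000)·(1−e^(−0.04t))/4.15;  IBU = (α/100)·m·U·1000/V;  BU:GU = IBU/GP
U = 1.65·0.000125^(45/1000)·(1−e^(−0.04·90))/4.15 = 0.2581
IBU = (14.5/100)·22·0.2581·1000/21.4 = 38.4718
BU:GU = 38.4718/45

0.8549


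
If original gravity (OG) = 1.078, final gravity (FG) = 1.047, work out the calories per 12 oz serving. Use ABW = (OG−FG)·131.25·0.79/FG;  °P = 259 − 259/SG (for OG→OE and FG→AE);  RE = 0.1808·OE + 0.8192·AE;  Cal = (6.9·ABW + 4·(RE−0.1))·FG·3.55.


ABW = (1.078 − 1.047)·131.25·0.79/1.047 = 3.0700
OE = 259 − 259/1.078 = 18.7403 °P
AE = 259 − 259/1.047 = 11.6266 °P
RE = 0.1808·18.7403 + 0.8192·11.6266 = 12.9127 °P
Cal = (6.9·3.0700 + 4·(12.9127−0.1))·1.047·3.55

269.2263 kcal


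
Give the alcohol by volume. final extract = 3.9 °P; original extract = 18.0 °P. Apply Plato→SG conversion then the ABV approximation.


SG = 259/(259 − P);  ABV = (OG − FG)·131.25
OG = 259/(259 − 18.0) = 1.0747
FG = 259/(259 − 3.9) = 1.0153
ABV = (1.0747 − 1.0153)·131.25

7.7963 % ABV


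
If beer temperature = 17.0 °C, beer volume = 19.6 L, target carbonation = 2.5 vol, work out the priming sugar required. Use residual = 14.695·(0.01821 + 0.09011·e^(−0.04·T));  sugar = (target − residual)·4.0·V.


residual = 14.695·(0.01821 + 0.09011·e^(−0.04·17.0)) = 0.9384
sugar = (2.5 − 0.9384)·4.0·19.6

122.4262 g


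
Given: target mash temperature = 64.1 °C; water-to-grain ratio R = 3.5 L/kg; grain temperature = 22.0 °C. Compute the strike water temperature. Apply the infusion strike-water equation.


T_strike = (0.41/R)·(T_mash − T_grain) + T_mash
T_strike = (0.41/3.5)·(64.1 − 22.0) + 64.1

69.0317 °C


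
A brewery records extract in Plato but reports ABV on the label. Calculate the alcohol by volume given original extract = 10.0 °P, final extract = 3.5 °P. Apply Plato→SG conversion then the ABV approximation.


SG = 259/(259 − P);  ABV = (OG − FG)·131.25
OG = 259/(259 − 10.0) = 1.0402
FG = 259/(259 − 3.5) = 1.0137
ABV = (1.0402 − 1.0137)·131.25

3.4731 % ABV


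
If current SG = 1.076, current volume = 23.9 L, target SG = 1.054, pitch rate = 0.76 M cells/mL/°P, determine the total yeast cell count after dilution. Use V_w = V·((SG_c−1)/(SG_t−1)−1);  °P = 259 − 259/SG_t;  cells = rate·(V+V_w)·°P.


V_w = 23.9·((1.076−1)/(1.054−1)−1) = 9.7370
V_final = 23.9 + 9.7370 = 33.6370
°P = 259 − 259/1.054 = 13.2694
cells = 0.76·33.6370·13.2694

339.2222 billion cells


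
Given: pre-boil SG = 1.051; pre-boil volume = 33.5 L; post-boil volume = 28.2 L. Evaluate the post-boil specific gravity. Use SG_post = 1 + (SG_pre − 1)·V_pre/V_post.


pts_pre = (1.051 − 1)·1000 = 51.0000
pts_post = 51.0000·33.5/28.2 = 60.5851
SG_post = 1 + 60.5851/1000

1.0606


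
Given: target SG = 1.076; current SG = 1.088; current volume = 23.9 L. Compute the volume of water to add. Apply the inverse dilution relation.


V_water = V·((SG_curr − 1)/(SG_target − 1) − 1)
V_water = 23.9·((1.088 − 1)/(1.076 − 1) − 1)

3.7737 L


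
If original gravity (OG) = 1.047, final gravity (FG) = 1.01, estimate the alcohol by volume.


ABV = (OG − FG) · 131.25
ABV = (1.047 − 1.01) · 131.25

4.8562 % ABV


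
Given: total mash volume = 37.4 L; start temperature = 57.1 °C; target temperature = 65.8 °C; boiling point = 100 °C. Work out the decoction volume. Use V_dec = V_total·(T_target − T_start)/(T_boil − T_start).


V_dec = 37.4·(65.8 − 57.1)/(100 − 57.1)

7.5846 L


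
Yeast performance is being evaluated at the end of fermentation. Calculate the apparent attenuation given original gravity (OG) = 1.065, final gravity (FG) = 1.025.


AA = (OG − FG)/(OG − 1) · 100
AA = (1.065 − 1.025)/(1.065 − 1) · 100

61.5385 %


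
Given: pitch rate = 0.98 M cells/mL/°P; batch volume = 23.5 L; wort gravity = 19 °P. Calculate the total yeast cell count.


cells (billions) = rate · V_L · °P
cells = 0.98 · 23.5 · 19

437.5700 billion cells


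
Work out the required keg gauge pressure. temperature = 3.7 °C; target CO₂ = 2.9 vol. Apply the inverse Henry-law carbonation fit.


psi = vols/(0.01821 + 0.09011·e^(−0.04·T)) − 14.695
psi = 2.9/(0.01821 + 0.09011·e^(−0.04·3.7)) − 14.695

15.5374 psi


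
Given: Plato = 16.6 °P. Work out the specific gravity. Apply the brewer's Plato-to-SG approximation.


SG = 259/(259 − P)
SG = 259/(259 − 16.6)

1.0685


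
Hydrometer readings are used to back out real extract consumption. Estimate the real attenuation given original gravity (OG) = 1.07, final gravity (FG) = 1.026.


AA = (OG−FG)/(OG−1)·100;  RA = AA·0.8192
AA = (1.07 − 1.026)/(1.07 − 1)·100 = 62.8571
RA = 62.8571·0.8192

51.4926 %


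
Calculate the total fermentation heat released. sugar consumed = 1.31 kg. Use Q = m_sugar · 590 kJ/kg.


Q = 1.31 · 590

772.9000 kJ


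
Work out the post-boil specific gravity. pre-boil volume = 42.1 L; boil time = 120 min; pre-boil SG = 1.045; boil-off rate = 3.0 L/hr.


V_post = V_pre − rate·(t/60);  SG_post = 1 + (SG_pre−1)·V_pre/V_post
V_post = 42.1 − 3.0·(120/60) = 36.1000
SG_post = 1 + (1.045 − 1)·42.1/36.1000

1.0525


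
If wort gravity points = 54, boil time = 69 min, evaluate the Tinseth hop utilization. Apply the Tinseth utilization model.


U = 1.65·0.000125^(GP/1000) · (1 − e^(−0.04·t))/4.15
bigness = 1.65·0.000125^(54/1000) = 1.0156
boil_factor = (1 − e^(−0.04·69))/4.15 = 0.2257
U = 1.0156 · 0.2257

0.2292


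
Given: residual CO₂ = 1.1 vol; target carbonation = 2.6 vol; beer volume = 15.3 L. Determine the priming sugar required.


sugar = (target − residual)·4.0·V
sugar = (2.6 − 1.1)·4.0·15.3

91.8000 g


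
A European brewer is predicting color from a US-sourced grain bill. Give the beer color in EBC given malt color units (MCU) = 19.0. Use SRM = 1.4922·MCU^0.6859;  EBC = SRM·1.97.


SRM = 1.4922·19.0^0.6859 = 11.2441
EBC = 11.2441·1.97

22.1508 EBC


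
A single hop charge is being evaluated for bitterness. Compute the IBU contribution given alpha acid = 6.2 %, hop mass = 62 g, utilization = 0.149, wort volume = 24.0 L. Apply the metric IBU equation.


IBU = (α/100)·mass·U·1000 / V
IBU = (6.2/100)·62·0.149·1000 / 24.0

23.8648 IBU


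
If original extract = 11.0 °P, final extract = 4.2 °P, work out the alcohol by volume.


SG = 259/(259 − P);  ABV = (OG − FG)·131.25
OG = 259/(259 − 11.0) = 1.0444
FG = 259/(259 − 4.2) = 1.0165
ABV = (1.0444 − 1.0165)·131.25

3.6581 % ABV


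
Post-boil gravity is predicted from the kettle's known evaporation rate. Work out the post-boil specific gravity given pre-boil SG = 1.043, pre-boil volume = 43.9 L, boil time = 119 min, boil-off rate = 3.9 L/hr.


V_post = V_pre − rate·(t/60);  SG_post = 1 + (SG_pre−1)·V_pre/V_post
V_post = 43.9 − 3.9·(119/60) = 36.1650
SG_post = 1 + (1.043 − 1)·43.9/36.1650

1.0522


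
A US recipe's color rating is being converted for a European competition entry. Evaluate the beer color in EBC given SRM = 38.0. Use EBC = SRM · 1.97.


EBC = 38.0 · 1.97

74.8600 EBC


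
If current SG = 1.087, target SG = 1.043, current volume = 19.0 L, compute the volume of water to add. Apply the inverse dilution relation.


V_water = V·((SG_curr − 1)/(SG_target − 1) − 1)
V_water = 19.0·((1.087 − 1)/(1.043 − 1) − 1)

19.4419 L


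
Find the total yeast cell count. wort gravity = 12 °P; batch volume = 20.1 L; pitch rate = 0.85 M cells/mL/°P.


cells (billions) = rate · V_L · °P
cells = 0.85 · 20.1 · 12

205.0200 billion cells


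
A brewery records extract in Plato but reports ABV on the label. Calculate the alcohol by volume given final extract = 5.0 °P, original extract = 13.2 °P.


SG = 259/(259 − P);  ABV = (OG − FG)·131.25
OG = 259/(259 − 13.2) = 1.0537
FG = 259/(259 − 5.0) = 1.0197
ABV = (1.0537 − 1.0197)·131.25

4.4648 % ABV


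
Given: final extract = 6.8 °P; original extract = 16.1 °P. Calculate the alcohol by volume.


SG = 259/(259 − P);  ABV = (OG − FG)·131.25
OG = 259/(259 − 16.1) = 1.0663
FG = 259/(259 − 6.8) = 1.0270
ABV = (1.0663 − 1.0270)·131.25

5.1607 % ABV


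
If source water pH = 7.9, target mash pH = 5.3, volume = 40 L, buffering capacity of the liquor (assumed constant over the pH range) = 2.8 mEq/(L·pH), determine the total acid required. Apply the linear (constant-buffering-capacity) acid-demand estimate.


acid = buffering capacity · (pH_source − pH_target) · V
acid = 2.8 · (7.9 − 5.3) · 40

291.2000 mEq


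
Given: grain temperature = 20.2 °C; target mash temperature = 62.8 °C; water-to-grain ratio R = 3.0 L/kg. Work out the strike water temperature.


T_strike = (0.41/R)·(T_mash − T_grain) + T_mash
T_strike = (0.41/3.0)·(62.8 − 20.2) + 62.8

68.6220 °C


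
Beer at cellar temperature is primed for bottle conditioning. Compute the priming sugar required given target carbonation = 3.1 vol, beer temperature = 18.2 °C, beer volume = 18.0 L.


residual = 14.695·(0.01821 + 0.09011·e^(−0.04·T));  sugar = (target − residual)·4.0·V
residual = 14.695·(0.01821 + 0.09011·e^(−0.04·18.2)) = 0.9070
sugar = (3.1 − 0.9070)·4.0·18.0

157.8959 g


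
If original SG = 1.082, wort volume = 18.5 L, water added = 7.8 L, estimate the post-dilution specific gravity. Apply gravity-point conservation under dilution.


SG_new = 1 + (SG_old − 1)·V_old/(V_old + V_water)
pts = (1.082 − 1)·1000·18.5/(18.5 + 7.8) = 57.6806
SG_new = 1 + 57.6806/1000

1.0577


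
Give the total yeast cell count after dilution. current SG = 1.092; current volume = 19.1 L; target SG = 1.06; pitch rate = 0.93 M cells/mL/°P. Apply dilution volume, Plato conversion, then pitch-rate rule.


V_w = V·((SG_c−1)/(SG_t−1)−1);  °P = 259 − 259/SG_t;  cells = rate·(V+V_w)·°P
V_w = 19.1·((1.092−1)/(1.06−1)−1) = 10.1867
V_final = 19.1 + 10.1867 = 29.2867
°P = 259 − 259/1.06 = 14.6604
cells = 0.93·29.2867·14.6604

399.2988 billion cells


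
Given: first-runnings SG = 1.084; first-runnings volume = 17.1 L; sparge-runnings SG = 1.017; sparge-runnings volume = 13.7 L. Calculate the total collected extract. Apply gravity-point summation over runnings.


total = Σ (SG_i − 1)·1000·V_i
first = (1.084 − 1)·1000·17.1 = 1436.4000
sparge = (1.017 − 1)·1000·13.7 = 232.9000
total = 1436.4000 + 232.9000

1669.3000 gravity·L


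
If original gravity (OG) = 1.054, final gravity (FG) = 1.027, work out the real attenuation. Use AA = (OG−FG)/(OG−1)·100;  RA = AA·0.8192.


AA = (1.054 − 1.027)/(1.054 − 1)·100 = 50.0000
RA = 50.0000·0.8192

40.9600 %


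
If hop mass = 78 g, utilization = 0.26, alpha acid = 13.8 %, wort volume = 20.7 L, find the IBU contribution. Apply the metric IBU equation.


IBU = (α/100)·mass·U·1000 / V
IBU = (13.8/100)·78·0.26·1000 / 20.7

135.2000 IBU


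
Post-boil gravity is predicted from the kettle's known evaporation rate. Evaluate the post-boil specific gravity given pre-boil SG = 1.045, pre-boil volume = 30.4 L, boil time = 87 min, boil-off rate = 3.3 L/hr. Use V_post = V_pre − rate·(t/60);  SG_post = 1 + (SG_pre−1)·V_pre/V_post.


V_post = 30.4 − 3.3·(87/60) = 25.6150
SG_post = 1 + (1.045 − 1)·30.4/25.6150

1.0534


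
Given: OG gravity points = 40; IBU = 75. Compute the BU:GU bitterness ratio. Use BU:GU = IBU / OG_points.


BU:GU = 75 / 40

1.8750


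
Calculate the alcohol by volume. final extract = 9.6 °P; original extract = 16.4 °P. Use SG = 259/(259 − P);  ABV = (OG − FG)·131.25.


OG = 259/(259 − 16.4) = 1.0676
FG = 259/(259 − 9.6) = 1.0385
ABV = (1.0676 − 1.0385)·131.25

3.8205 % ABV


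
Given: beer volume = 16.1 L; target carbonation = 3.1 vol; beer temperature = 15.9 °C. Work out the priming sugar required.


residual = 14.695·(0.01821 + 0.09011·e^(−0.04·T));  sugar = (target − residual)·4.0·V
residual = 14.695·(0.01821 + 0.09011·e^(−0.04·15.9)) = 0.9686
sugar = (3.1 − 0.9686)·4.0·16.1

137.2610 g


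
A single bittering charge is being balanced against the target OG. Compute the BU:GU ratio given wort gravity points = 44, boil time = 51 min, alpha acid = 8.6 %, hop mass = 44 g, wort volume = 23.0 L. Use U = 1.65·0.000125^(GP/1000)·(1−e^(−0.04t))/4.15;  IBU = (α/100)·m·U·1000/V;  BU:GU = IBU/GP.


U = 1.65·0.000125^(44/1000)·(1−e^(−0.04·51))/4.15 = 0.2329
IBU = (8.6/100)·44·0.2329·1000/23.0 = 38.3202
BU:GU = 38.3202/44

0.8709


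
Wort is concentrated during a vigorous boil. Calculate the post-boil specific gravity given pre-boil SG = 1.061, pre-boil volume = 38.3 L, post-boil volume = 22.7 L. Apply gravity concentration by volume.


SG_post = 1 + (SG_pre − 1)·V_pre/V_post
pts_pre = (1.061 − 1)·1000 = 61.0000
pts_post = 61.0000·38.3/22.7 = 102.9207
SG_post = 1 + 102.9207/1000

1.1029


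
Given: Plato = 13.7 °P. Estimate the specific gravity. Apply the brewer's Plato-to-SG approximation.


SG = 259/(259 − P)
SG = 259/(259 − 13.7)

1.0558


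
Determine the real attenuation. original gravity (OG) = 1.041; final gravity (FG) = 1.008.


AA = (OG−FG)/(OG−1)·100;  RA = AA·0.8192
AA = (1.041 − 1.008)/(1.041 − 1)·100 = 80.4878
RA = 80.4878·0.8192

65.9356 %


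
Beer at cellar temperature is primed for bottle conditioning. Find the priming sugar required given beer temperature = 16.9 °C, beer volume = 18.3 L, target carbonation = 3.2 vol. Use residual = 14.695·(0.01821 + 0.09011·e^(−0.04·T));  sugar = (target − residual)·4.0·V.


residual = 14.695·(0.01821 + 0.09011·e^(−0.04·16.9)) = 0.9411
sugar = (3.2 − 0.9411)·4.0·18.3

165.3493 g


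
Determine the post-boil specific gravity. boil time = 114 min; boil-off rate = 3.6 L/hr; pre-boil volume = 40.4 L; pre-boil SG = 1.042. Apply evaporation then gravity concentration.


V_post = V_pre − rate·(t/60);  SG_post = 1 + (SG_pre−1)·V_pre/V_post
V_post = 40.4 − 3.6·(114/60) = 33.5600
SG_post = 1 + (1.042 − 1)·40.4/33.5600

1.0506


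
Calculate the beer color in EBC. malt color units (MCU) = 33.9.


SRM = 1.4922·MCU^0.6859;  EBC = SRM·1.97
SRM = 1.4922·33.9^0.6859 = 16.7260
EBC = 16.7260·1.97

32.9501 EBC


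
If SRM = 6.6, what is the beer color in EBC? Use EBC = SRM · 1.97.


EBC = 6.6 · 1.97

13.0020 EBC


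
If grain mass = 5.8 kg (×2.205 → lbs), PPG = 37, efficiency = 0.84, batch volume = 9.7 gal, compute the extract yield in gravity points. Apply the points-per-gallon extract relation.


points = lbs × PPG × eff / vol
lbs = 5.8 × 2.205 = 12.7890
points = 12.7890 × 37 × 0.84 / 9.7

40.9775 points


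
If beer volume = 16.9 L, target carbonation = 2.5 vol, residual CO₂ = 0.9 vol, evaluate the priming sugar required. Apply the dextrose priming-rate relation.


sugar = (target − residual)·4.0·V
sugar = (2.5 − 0.9)·4.0·16.9

108.1600 g


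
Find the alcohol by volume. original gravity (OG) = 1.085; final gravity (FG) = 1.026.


ABV = (OG − FG) · 131.25
ABV = (1.085 − 1.026) · 131.25

7.7437 % ABV


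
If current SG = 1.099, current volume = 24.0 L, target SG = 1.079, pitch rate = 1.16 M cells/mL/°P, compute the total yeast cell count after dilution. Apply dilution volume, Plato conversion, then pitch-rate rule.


V_w = V·((SG_c−1)/(SG_t−1)−1);  °P = 259 − 259/SG_t;  cells = rate·(V+V_w)·°P
V_w = 24.0·((1.099−1)/(1.079−1)−1) = 6.0759
V_final = 24.0 + 6.0759 = 30.0759
°P = 259 − 259/1.079 = 18.9629
cells = 1.16·30.0759·18.9629

661.5806 billion cells


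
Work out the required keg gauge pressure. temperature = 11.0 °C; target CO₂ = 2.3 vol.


psi = vols/(0.01821 + 0.09011·e^(−0.04·T)) − 14.695
psi = 2.3/(0.01821 + 0.09011·e^(−0.04·11.0)) − 14.695

15.4713 psi


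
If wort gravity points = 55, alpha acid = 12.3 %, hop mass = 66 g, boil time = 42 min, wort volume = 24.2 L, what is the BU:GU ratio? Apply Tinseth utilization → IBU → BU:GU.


U = 1.65·0.000125^(GP/1000)·(1−e^(−0.04t))/4.15;  IBU = (α/100)·m·U·1000/V;  BU:GU = IBU/GP
U = 1.65·0.000125^(55/1000)·(1−e^(−0.04·42))/4.15 = 0.1973
IBU = (12.3/100)·66·0.1973·1000/24.2 = 66.1949
BU:GU = 66.1949/55

1.2035


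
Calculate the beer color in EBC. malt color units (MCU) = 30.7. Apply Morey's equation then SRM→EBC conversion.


SRM = 1.4922·MCU^0.6859;  EBC = SRM·1.97
SRM = 1.4922·30.7^0.6859 = 15.6263
EBC = 15.6263·1.97

30.7837 EBC


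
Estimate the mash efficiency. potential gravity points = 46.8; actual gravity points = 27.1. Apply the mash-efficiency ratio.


efficiency = actual / potential × 100
efficiency = 27.1 / 46.8 × 100

57.9060 %


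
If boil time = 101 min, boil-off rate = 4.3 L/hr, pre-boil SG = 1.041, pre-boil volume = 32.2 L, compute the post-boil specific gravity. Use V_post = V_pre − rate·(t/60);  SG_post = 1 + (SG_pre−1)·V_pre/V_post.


V_post = 32.2 − 4.3·(101/60) = 24.9617
SG_post = 1 + (1.041 − 1)·32.2/24.9617

1.0529


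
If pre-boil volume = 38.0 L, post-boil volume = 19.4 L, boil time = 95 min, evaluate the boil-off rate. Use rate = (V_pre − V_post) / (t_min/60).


rate = (38.0 − 19.4) / (95/60)

11.7474 L/hr


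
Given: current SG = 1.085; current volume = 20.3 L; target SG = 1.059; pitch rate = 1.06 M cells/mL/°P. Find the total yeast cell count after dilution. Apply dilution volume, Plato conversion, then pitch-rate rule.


V_w = V·((SG_c−1)/(SG_t−1)−1);  °P = 259 − 259/SG_t;  cells = rate·(V+V_w)·°P
V_w = 20.3·((1.085−1)/(1.059−1)−1) = 8.9458
V_final = 20.3 + 8.9458 = 29.2458
°P = 259 − 259/1.059 = 14.4297
cells = 1.06·29.2458·14.4297

447.3265 billion cells


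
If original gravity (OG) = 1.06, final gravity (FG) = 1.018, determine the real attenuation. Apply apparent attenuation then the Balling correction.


AA = (OG−FG)/(OG−1)·100;  RA = AA·0.8192
AA = (1.06 − 1.018)/(1.06 − 1)·100 = 70.0000
RA = 70.0000·0.8192

57.3440 %
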